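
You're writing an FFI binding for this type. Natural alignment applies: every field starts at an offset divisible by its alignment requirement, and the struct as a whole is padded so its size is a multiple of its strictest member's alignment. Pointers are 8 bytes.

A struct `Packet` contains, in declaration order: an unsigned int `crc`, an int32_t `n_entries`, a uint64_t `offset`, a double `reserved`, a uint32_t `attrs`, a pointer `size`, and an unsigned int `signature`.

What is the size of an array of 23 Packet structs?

1104

0..4  crc  (4B, 4-aligned)
4..8  n_entries  (4B, 4-aligned)
8..16  offset  (8B, 8-aligned)
16..24  reserved  (8B, 8-aligned)
24..28  attrs  (4B, 4-aligned)
28..32  -- padding (4B)
32..40  size  (8B, 8-aligned)
40..44  signature  (4B, 4-aligned)
44..48  -- tail padding (4B)
sizeof = 48, alignof = 8
array of 23: 23 × 48 = 1104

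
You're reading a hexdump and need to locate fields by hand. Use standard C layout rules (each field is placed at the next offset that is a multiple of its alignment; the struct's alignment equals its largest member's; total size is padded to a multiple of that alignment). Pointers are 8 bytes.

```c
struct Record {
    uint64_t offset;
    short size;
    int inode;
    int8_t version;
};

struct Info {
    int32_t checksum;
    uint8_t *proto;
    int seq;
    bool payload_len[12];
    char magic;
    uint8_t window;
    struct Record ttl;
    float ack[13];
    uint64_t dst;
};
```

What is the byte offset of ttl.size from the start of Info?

48

Record: 0..8  offset  (8B, 8-aligned); 8..10  size  (2B, 2-aligned); 10..12  -- padding (2B); 12..16  inode  (4B, 4-aligned); 16..17  version  (1B, 1-aligned); 17..24  -- tail padding (7B); sizeof = 24, alignof = 8
0..4  checksum  (4B, 4-aligned)
4..8  -- padding (4B)
8..16  proto  (8B, 8-aligned)
16..20  seq  (4B, 4-aligned)
20..32  payload_len  (12B, 1-aligned)
32..33  magic  (1B, 1-aligned)
33..34  window  (1B, 1-aligned)
34..40  -- padding (6B)
40..64  ttl  (24B, 8-aligned)
within Record: size at 8
40 + 8 = 48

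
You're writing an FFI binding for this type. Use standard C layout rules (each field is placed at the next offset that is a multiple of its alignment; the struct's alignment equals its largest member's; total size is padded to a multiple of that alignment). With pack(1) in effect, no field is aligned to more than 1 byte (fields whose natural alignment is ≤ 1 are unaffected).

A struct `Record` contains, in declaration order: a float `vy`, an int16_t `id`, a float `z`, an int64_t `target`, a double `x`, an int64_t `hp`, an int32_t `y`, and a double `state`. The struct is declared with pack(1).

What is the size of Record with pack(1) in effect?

46

@0: vy [4B, align 1] → 4
@4: id [2B, align 1] → 6
@6: z [4B, align 1] → 10
@10: target [8B, align 1] → 18
@18: x [8B, align 1] → 26
@26: hp [8B, align 1] → 34
@34: y [4B, align 1] → 38
@38: state [8B, align 1] → 46
size 46, align 1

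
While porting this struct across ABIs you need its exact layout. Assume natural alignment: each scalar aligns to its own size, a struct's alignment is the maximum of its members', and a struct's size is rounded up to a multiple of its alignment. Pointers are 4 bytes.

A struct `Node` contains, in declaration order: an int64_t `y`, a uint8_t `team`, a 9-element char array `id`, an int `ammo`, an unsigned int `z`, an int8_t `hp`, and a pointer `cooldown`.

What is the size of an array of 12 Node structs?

y at 0 (size 8, align 8) → ends 8
team at 8 (size 1, align 1) → ends 9
id at 9 (size 9, align 1) → ends 18
pad 2 to align 4 for ammo
ammo at 20 (size 4, align 4) → ends 24
z at 24 (size 4, align 4) → ends 28
hp at 28 (size 1, align 1) → ends 29
pad 3 to align 4 for cooldown
cooldown at 32 (size 4, align 4) → ends 36
tail pad 4 to reach multiple of 8
total 40 bytes, alignment 8
array of 12: 12 × 40 = 480

480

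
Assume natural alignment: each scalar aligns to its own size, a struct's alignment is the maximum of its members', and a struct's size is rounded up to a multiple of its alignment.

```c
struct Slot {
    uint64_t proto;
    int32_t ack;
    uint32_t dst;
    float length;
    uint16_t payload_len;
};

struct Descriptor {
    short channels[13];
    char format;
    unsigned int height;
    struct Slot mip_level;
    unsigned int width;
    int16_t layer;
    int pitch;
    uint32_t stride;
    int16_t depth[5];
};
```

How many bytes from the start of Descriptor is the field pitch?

64

Slot: 0..8  proto  (8B, 8-aligned); 8..12  ack  (4B, 4-aligned); 12..16  dst  (4B, 4-aligned); 16..20  length  (4B, 4-aligned); 20..22  payload_len  (2B, 2-aligned); 22..24  -- tail padding (2B); sizeof = 24, alignof = 8
0..26  channels  (26B, 2-aligned)
26..27  format  (1B, 1-aligned)
27..28  -- padding (1B)
28..32  height  (4B, 4-aligned)
32..56  mip_level  (24B, 8-aligned)
56..60  width  (4B, 4-aligned)
60..62  layer  (2B, 2-aligned)
62..64  -- padding (2B)
64..68  pitch  (4B, 4-aligned)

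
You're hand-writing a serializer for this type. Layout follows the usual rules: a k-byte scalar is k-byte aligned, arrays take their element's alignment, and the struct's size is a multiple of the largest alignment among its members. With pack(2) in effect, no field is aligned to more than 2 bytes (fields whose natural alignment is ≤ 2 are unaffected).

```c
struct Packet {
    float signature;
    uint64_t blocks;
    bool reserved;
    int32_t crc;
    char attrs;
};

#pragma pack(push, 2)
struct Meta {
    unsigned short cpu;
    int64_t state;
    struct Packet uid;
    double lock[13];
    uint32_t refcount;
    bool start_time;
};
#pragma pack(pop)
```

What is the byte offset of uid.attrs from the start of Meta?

34

Packet: 0..4  signature  (4B, 4-aligned); 4..8  -- padding (4B); 8..16  blocks  (8B, 8-aligned); 16..17  reserved  (1B, 1-aligned); 17..20  -- padding (3B); 20..24  crc  (4B, 4-aligned); 24..25  attrs  (1B, 1-aligned); 25..32  -- tail padding (7B); sizeof = 32, alignof = 8
0..2  cpu  (2B, 2-aligned)
2..10  state  (8B, 2-aligned)
10..42  uid  (32B, 2-aligned)
within Packet: attrs at 24
10 + 24 = 34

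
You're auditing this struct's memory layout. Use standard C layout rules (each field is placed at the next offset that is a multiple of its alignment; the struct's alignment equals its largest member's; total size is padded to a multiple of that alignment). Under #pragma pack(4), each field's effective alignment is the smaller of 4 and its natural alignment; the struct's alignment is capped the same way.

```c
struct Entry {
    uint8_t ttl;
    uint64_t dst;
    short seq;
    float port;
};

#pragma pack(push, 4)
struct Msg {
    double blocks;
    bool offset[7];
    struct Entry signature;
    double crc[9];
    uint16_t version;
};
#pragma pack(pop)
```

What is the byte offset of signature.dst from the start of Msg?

Entry: @0: ttl [1B, align 1] → 1; +7 pad (align 8); @8: dst [8B, align 8] → 16; @16: seq [2B, align 2] → 18; +2 pad (align 4); @20: port [4B, align 4] → 24; size 24, align 8
@0: blocks [8B, align 4] → 8
@8: offset [7B, align 1] → 15
+1 pad (align 4)
@16: signature [24B, align 4] → 40
within Entry: dst at 8
16 + 8 = 24

24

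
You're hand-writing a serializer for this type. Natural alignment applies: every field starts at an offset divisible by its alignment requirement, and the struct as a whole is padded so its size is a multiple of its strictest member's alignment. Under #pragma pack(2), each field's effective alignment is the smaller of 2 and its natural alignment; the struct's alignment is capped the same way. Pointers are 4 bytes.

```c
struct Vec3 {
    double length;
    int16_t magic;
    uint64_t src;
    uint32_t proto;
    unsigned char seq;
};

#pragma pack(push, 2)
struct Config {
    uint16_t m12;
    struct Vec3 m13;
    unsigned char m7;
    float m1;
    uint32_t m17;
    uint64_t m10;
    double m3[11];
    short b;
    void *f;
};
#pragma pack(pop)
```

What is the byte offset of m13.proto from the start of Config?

Vec3: length at 0 (size 8, align 8) → ends 8; magic at 8 (size 2, align 2) → ends 10; pad 6 to align 8 for src; src at 16 (size 8, align 8) → ends 24; proto at 24 (size 4, align 4) → ends 28; seq at 28 (size 1, align 1) → ends 29; tail pad 3 to reach multiple of 8; total 32 bytes, alignment 8
m12 at 0 (size 2, align 2) → ends 2
m13 at 2 (size 32, align 2) → ends 34
within Vec3: proto at 24
2 + 24 = 26

26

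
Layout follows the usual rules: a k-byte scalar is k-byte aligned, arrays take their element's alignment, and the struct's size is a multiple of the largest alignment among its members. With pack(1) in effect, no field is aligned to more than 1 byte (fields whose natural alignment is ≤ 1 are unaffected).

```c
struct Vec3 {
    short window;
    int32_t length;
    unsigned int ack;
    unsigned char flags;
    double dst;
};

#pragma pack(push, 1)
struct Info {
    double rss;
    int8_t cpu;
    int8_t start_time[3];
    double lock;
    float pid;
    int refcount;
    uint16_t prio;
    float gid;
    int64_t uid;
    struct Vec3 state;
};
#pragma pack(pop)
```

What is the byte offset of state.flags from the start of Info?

54

Vec3: 0..2  window  (2B, 2-aligned); 2..4  -- padding (2B); 4..8  length  (4B, 4-aligned); 8..12  ack  (4B, 4-aligned); 12..13  flags  (1B, 1-aligned); 13..16  -- padding (3B); 16..24  dst  (8B, 8-aligned); sizeof = 24, alignof = 8
0..8  rss  (8B, 1-aligned)
8..9  cpu  (1B, 1-aligned)
9..12  start_time  (3B, 1-aligned)
12..20  lock  (8B, 1-aligned)
20..24  pid  (4B, 1-aligned)
24..28  refcount  (4B, 1-aligned)
28..30  prio  (2B, 1-aligned)
30..34  gid  (4B, 1-aligned)
34..42  uid  (8B, 1-aligned)
42..66  state  (24B, 1-aligned)
within Vec3: flags at 12
42 + 12 = 54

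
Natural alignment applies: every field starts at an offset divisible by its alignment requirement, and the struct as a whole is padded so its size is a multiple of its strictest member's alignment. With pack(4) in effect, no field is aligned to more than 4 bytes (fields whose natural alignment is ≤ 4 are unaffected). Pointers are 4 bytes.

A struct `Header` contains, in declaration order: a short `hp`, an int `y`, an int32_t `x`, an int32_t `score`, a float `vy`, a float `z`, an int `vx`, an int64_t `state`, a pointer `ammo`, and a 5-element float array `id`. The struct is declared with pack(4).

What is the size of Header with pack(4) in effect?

@0: hp [2B, align 2] → 2
+2 pad (align 4)
@4: y [4B, align 4] → 8
@8: x [4B, align 4] → 12
@12: score [4B, align 4] → 16
@16: vy [4B, align 4] → 20
@20: z [4B, align 4] → 24
@24: vx [4B, align 4] → 28
@28: state [8B, align 4] → 36
@36: ammo [4B, align 4] → 40
@40: id [20B, align 4] → 60
size 60, align 4

60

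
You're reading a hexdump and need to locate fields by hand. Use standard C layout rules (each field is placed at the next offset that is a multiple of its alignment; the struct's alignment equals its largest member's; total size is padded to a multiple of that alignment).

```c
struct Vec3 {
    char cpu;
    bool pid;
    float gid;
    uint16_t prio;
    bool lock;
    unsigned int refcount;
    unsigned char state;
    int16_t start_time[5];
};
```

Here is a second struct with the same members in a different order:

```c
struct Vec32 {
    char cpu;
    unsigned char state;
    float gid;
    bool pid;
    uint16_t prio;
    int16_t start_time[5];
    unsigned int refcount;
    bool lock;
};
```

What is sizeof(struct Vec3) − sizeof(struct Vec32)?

-4

@0: cpu [1B, align 1] → 1
@1: pid [1B, align 1] → 2
+2 pad (align 4)
@4: gid [4B, align 4] → 8
@8: prio [2B, align 2] → 10
@10: lock [1B, align 1] → 11
+1 pad (align 4)
@12: refcount [4B, align 4] → 16
@16: state [1B, align 1] → 17
+1 pad (align 2)
@18: start_time [10B, align 2] → 28
size 28, align 4
— Vec32 —
@0: cpu [1B, align 1] → 1
@1: state [1B, align 1] → 2
+2 pad (align 4)
@4: gid [4B, align 4] → 8
@8: pid [1B, align 1] → 9
+1 pad (align 2)
@10: prio [2B, align 2] → 12
@12: start_time [10B, align 2] → 22
+2 pad (align 4)
@24: refcount [4B, align 4] → 28
@28: lock [1B, align 1] → 29
+3 tail pad (align 4)
size 32, align 4
28 − 32 = -4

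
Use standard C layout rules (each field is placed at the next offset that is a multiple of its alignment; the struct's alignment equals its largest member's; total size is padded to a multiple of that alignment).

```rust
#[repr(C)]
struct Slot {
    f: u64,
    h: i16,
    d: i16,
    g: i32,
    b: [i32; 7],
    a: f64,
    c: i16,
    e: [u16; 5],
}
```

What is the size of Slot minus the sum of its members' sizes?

8

f at 0 (size 8, align 8) → ends 8
h at 8 (size 2, align 2) → ends 10
d at 10 (size 2, align 2) → ends 12
g at 12 (size 4, align 4) → ends 16
b at 16 (size 28, align 4) → ends 44
pad 4 to align 8 for a
a at 48 (size 8, align 8) → ends 56
c at 56 (size 2, align 2) → ends 58
e at 58 (size 10, align 2) → ends 68
tail pad 4 to reach multiple of 8
total 72 bytes, alignment 8
data bytes 64, size 72 → padding 8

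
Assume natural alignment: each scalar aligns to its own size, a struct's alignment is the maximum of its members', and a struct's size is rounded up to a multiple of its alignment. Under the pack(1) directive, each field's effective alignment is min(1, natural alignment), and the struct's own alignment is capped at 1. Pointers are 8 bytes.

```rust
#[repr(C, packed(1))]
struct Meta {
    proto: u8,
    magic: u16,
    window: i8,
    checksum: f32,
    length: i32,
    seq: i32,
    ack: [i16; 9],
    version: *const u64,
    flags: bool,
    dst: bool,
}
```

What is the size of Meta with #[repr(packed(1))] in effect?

0..1  proto  (1B, 1-aligned)
1..3  magic  (2B, 1-aligned)
3..4  window  (1B, 1-aligned)
4..8  checksum  (4B, 1-aligned)
8..12  length  (4B, 1-aligned)
12..16  seq  (4B, 1-aligned)
16..34  ack  (18B, 1-aligned)
34..42  version  (8B, 1-aligned)
42..43  flags  (1B, 1-aligned)
43..44  dst  (1B, 1-aligned)
sizeof = 44, alignof = 1

44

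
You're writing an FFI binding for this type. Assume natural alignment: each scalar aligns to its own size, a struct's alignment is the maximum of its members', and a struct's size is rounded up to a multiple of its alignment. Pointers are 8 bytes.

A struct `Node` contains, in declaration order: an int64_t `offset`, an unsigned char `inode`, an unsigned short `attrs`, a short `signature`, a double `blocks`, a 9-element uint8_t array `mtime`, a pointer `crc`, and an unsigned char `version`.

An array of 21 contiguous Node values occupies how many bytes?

0..8  offset  (8B, 8-aligned)
8..9  inode  (1B, 1-aligned)
9..10  -- padding (1B)
10..12  attrs  (2B, 2-aligned)
12..14  signature  (2B, 2-aligned)
14..16  -- padding (2B)
16..24  blocks  (8B, 8-aligned)
24..33  mtime  (9B, 1-aligned)
33..40  -- padding (7B)
40..48  crc  (8B, 8-aligned)
48..49  version  (1B, 1-aligned)
49..56  -- tail padding (7B)
sizeof = 56, alignof = 8
array of 21: 21 × 56 = 1176

1176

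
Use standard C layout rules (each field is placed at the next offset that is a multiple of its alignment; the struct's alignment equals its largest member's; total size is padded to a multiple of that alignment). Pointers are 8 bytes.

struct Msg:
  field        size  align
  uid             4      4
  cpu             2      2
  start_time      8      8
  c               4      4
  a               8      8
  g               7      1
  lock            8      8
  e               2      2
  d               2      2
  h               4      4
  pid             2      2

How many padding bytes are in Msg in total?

13

@0: uid [4B, align 4] → 4
@4: cpu [2B, align 2] → 6
+2 pad (align 8)
@8: start_time [8B, align 8] → 16
@16: c [4B, align 4] → 20
+4 pad (align 8)
@24: a [8B, align 8] → 32
@32: g [7B, align 1] → 39
+1 pad (align 8)
@40: lock [8B, align 8] → 48
@48: e [2B, align 2] → 50
@50: d [2B, align 2] → 52
@52: h [4B, align 4] → 56
@56: pid [2B, align 2] → 58
+6 tail pad (align 8)
size 64, align 8
data bytes 51, size 64 → padding 13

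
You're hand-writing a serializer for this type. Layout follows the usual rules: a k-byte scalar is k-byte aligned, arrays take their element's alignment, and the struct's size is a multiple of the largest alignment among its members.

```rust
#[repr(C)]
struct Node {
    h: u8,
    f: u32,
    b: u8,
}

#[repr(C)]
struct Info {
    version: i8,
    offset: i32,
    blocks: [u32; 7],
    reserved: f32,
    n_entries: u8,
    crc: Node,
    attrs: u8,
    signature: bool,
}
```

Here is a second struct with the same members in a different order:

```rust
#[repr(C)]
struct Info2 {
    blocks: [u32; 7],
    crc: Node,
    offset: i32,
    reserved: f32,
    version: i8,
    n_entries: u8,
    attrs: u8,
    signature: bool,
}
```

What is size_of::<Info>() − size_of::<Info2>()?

Node: @0: h [1B, align 1] → 1; +3 pad (align 4); @4: f [4B, align 4] → 8; @8: b [1B, align 1] → 9; +3 tail pad (align 4); size 12, align 4
@0: version [1B, align 1] → 1
+3 pad (align 4)
@4: offset [4B, align 4] → 8
@8: blocks [28B, align 4] → 36
@36: reserved [4B, align 4] → 40
@40: n_entries [1B, align 1] → 41
+3 pad (align 4)
@44: crc [12B, align 4] → 56
@56: attrs [1B, align 1] → 57
@57: signature [1B, align 1] → 58
+2 tail pad (align 4)
size 60, align 4
— Info2 —
@0: blocks [28B, align 4] → 28
@28: crc [12B, align 4] → 40
@40: offset [4B, align 4] → 44
@44: reserved [4B, align 4] → 48
@48: version [1B, align 1] → 49
@49: n_entries [1B, align 1] → 50
@50: attrs [1B, align 1] → 51
@51: signature [1B, align 1] → 52
size 52, align 4
60 − 52 = 8

8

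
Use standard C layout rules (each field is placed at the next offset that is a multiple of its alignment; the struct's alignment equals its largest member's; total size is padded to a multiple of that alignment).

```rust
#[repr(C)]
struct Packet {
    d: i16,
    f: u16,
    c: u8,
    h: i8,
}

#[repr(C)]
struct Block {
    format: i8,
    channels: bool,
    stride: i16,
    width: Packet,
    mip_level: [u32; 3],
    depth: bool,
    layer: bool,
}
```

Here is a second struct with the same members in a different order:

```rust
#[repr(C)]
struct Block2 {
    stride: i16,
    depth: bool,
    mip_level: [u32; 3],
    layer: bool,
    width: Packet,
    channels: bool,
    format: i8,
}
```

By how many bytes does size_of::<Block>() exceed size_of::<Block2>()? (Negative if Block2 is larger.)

Packet: @0: d [2B, align 2] → 2; @2: f [2B, align 2] → 4; @4: c [1B, align 1] → 5; @5: h [1B, align 1] → 6; size 6, align 2
@0: format [1B, align 1] → 1
@1: channels [1B, align 1] → 2
@2: stride [2B, align 2] → 4
@4: width [6B, align 2] → 10
+2 pad (align 4)
@12: mip_level [12B, align 4] → 24
@24: depth [1B, align 1] → 25
@25: layer [1B, align 1] → 26
+2 tail pad (align 4)
size 28, align 4
— Block2 —
@0: stride [2B, align 2] → 2
@2: depth [1B, align 1] → 3
+1 pad (align 4)
@4: mip_level [12B, align 4] → 16
@16: layer [1B, align 1] → 17
+1 pad (align 2)
@18: width [6B, align 2] → 24
@24: channels [1B, align 1] → 25
@25: format [1B, align 1] → 26
+2 tail pad (align 4)
size 28, align 4
28 − 28 = 0

0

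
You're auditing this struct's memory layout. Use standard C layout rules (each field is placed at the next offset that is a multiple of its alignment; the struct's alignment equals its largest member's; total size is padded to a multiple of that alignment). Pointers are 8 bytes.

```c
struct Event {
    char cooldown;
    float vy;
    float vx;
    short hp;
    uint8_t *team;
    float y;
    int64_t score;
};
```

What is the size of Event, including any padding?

40

0..1  cooldown  (1B, 1-aligned)
1..4  -- padding (3B)
4..8  vy  (4B, 4-aligned)
8..12  vx  (4B, 4-aligned)
12..14  hp  (2B, 2-aligned)
14..16  -- padding (2B)
16..24  team  (8B, 8-aligned)
24..28  y  (4B, 4-aligned)
28..32  -- padding (4B)
32..40  score  (8B, 8-aligned)
sizeof = 40, alignof = 8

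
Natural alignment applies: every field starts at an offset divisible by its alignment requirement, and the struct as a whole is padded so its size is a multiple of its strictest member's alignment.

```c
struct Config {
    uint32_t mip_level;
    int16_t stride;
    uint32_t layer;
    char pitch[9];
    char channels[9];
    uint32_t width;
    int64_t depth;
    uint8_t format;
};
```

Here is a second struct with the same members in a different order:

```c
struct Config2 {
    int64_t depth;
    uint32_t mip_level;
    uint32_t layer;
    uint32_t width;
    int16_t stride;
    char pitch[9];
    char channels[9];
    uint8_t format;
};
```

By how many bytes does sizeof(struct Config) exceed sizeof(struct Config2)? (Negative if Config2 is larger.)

0..4  mip_level  (4B, 4-aligned)
4..6  stride  (2B, 2-aligned)
6..8  -- padding (2B)
8..12  layer  (4B, 4-aligned)
12..21  pitch  (9B, 1-aligned)
21..30  channels  (9B, 1-aligned)
30..32  -- padding (2B)
32..36  width  (4B, 4-aligned)
36..40  -- padding (4B)
40..48  depth  (8B, 8-aligned)
48..49  format  (1B, 1-aligned)
49..56  -- tail padding (7B)
sizeof = 56, alignof = 8
— Config2 —
0..8  depth  (8B, 8-aligned)
8..12  mip_level  (4B, 4-aligned)
12..16  layer  (4B, 4-aligned)
16..20  width  (4B, 4-aligned)
20..22  stride  (2B, 2-aligned)
22..31  pitch  (9B, 1-aligned)
31..40  channels  (9B, 1-aligned)
40..41  format  (1B, 1-aligned)
41..48  -- tail padding (7B)
sizeof = 48, alignof = 8
56 − 48 = 8

8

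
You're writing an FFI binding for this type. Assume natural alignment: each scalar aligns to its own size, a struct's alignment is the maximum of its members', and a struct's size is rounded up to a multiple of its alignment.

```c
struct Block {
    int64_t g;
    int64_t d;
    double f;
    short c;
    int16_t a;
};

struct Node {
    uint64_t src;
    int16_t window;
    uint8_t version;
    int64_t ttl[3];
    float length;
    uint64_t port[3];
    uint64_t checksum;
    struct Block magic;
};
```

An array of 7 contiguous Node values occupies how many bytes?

Block: g at 0 (size 8, align 8) → ends 8; d at 8 (size 8, align 8) → ends 16; f at 16 (size 8, align 8) → ends 24; c at 24 (size 2, align 2) → ends 26; a at 26 (size 2, align 2) → ends 28; tail pad 4 to reach multiple of 8; total 32 bytes, alignment 8
src at 0 (size 8, align 8) → ends 8
window at 8 (size 2, align 2) → ends 10
version at 10 (size 1, align 1) → ends 11
pad 5 to align 8 for ttl
ttl at 16 (size 24, align 8) → ends 40
length at 40 (size 4, align 4) → ends 44
pad 4 to align 8 for port
port at 48 (size 24, align 8) → ends 72
checksum at 72 (size 8, align 8) → ends 80
magic at 80 (size 32, align 8) → ends 112
total 112 bytes, alignment 8
array of 7: 7 × 112 = 784

784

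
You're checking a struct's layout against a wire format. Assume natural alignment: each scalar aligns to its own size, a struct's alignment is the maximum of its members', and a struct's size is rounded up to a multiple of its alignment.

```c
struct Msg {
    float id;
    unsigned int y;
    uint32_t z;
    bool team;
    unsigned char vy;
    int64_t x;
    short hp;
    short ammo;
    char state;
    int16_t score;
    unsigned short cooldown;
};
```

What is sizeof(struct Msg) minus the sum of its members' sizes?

0..4  id  (4B, 4-aligned)
4..8  y  (4B, 4-aligned)
8..12  z  (4B, 4-aligned)
12..13  team  (1B, 1-aligned)
13..14  vy  (1B, 1-aligned)
14..16  -- padding (2B)
16..24  x  (8B, 8-aligned)
24..26  hp  (2B, 2-aligned)
26..28  ammo  (2B, 2-aligned)
28..29  state  (1B, 1-aligned)
29..30  -- padding (1B)
30..32  score  (2B, 2-aligned)
32..34  cooldown  (2B, 2-aligned)
34..40  -- tail padding (6B)
sizeof = 40, alignof = 8
data bytes 31, size 40 → padding 9

9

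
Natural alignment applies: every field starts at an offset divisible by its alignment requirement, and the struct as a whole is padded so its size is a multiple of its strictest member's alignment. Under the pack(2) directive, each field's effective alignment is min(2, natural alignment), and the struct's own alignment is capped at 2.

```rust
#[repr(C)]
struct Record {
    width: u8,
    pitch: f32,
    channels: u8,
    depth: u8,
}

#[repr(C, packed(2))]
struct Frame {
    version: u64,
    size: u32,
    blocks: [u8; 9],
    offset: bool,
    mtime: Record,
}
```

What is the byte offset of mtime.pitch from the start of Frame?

26

Record: 0..1  width  (1B, 1-aligned); 1..4  -- padding (3B); 4..8  pitch  (4B, 4-aligned); 8..9  channels  (1B, 1-aligned); 9..10  depth  (1B, 1-aligned); 10..12  -- tail padding (2B); sizeof = 12, alignof = 4
0..8  version  (8B, 2-aligned)
8..12  size  (4B, 2-aligned)
12..21  blocks  (9B, 1-aligned)
21..22  offset  (1B, 1-aligned)
22..34  mtime  (12B, 2-aligned)
within Record: pitch at 4
22 + 4 = 26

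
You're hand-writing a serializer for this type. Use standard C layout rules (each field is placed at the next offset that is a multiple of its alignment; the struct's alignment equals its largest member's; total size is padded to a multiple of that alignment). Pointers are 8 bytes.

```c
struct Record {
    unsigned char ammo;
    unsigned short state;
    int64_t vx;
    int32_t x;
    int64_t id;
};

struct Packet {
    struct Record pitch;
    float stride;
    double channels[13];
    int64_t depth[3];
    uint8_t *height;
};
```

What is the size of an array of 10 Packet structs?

Record: 0..1  ammo  (1B, 1-aligned); 1..2  -- padding (1B); 2..4  state  (2B, 2-aligned); 4..8  -- padding (4B); 8..16  vx  (8B, 8-aligned); 16..20  x  (4B, 4-aligned); 20..24  -- padding (4B); 24..32  id  (8B, 8-aligned); sizeof = 32, alignof = 8
0..32  pitch  (32B, 8-aligned)
32..36  stride  (4B, 4-aligned)
36..40  -- padding (4B)
40..144  channels  (104B, 8-aligned)
144..168  depth  (24B, 8-aligned)
168..176  height  (8B, 8-aligned)
sizeof = 176, alignof = 8
array of 10: 10 × 176 = 1760

1760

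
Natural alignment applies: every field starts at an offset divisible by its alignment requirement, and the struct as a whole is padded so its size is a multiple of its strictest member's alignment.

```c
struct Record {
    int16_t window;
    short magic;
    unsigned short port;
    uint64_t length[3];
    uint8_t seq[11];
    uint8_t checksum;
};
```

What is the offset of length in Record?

window at 0 (size 2, align 2) → ends 2
magic at 2 (size 2, align 2) → ends 4
port at 4 (size 2, align 2) → ends 6
pad 2 to align 8 for length
length at 8 (size 24, align 8) → ends 32

8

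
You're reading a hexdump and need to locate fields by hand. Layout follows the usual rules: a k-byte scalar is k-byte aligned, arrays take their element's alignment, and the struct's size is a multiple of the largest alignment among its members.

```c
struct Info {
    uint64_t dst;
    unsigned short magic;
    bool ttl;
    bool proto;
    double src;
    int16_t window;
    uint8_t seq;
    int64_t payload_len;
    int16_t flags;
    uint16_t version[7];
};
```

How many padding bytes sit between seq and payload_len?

dst at 0 (size 8, align 8) → ends 8
magic at 8 (size 2, align 2) → ends 10
ttl at 10 (size 1, align 1) → ends 11
proto at 11 (size 1, align 1) → ends 12
pad 4 to align 8 for src
src at 16 (size 8, align 8) → ends 24
window at 24 (size 2, align 2) → ends 26
seq at 26 (size 1, align 1) → ends 27
pad 5 to align 8 for payload_len
payload_len at 32 (size 8, align 8) → ends 40

5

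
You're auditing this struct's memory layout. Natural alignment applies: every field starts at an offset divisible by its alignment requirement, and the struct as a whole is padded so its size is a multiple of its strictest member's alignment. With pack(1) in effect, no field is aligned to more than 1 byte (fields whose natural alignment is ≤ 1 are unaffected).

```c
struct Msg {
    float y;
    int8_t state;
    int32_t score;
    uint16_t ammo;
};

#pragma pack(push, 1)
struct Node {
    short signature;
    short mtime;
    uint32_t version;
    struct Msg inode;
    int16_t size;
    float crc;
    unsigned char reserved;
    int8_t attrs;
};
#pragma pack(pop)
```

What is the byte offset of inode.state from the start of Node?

12

Msg: 0..4  y  (4B, 4-aligned); 4..5  state  (1B, 1-aligned); 5..8  -- padding (3B); 8..12  score  (4B, 4-aligned); 12..14  ammo  (2B, 2-aligned); 14..16  -- tail padding (2B); sizeof = 16, alignof = 4
0..2  signature  (2B, 1-aligned)
2..4  mtime  (2B, 1-aligned)
4..8  version  (4B, 1-aligned)
8..24  inode  (16B, 1-aligned)
within Msg: state at 4
8 + 4 = 12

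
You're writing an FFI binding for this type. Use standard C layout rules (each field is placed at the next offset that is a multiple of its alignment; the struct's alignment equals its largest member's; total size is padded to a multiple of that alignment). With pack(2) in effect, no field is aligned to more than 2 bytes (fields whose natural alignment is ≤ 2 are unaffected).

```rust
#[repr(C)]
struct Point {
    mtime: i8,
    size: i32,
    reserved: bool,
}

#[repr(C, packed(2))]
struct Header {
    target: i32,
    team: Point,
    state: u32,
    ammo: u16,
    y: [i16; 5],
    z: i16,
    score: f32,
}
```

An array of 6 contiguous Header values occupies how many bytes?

228

Point: 0..1  mtime  (1B, 1-aligned); 1..4  -- padding (3B); 4..8  size  (4B, 4-aligned); 8..9  reserved  (1B, 1-aligned); 9..12  -- tail padding (3B); sizeof = 12, alignof = 4
0..4  target  (4B, 2-aligned)
4..16  team  (12B, 2-aligned)
16..20  state  (4B, 2-aligned)
20..22  ammo  (2B, 2-aligned)
22..32  y  (10B, 2-aligned)
32..34  z  (2B, 2-aligned)
34..38  score  (4B, 2-aligned)
sizeof = 38, alignof = 2
array of 6: 6 × 38 = 228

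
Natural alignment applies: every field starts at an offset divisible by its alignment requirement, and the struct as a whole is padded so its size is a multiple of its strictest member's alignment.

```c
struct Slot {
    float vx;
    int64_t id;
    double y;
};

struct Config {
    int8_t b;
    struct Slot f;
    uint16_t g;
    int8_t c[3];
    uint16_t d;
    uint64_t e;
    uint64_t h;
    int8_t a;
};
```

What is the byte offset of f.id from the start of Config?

16

Slot: 0..4  vx  (4B, 4-aligned); 4..8  -- padding (4B); 8..16  id  (8B, 8-aligned); 16..24  y  (8B, 8-aligned); sizeof = 24, alignof = 8
0..1  b  (1B, 1-aligned)
1..8  -- padding (7B)
8..32  f  (24B, 8-aligned)
within Slot: id at 8
8 + 8 = 16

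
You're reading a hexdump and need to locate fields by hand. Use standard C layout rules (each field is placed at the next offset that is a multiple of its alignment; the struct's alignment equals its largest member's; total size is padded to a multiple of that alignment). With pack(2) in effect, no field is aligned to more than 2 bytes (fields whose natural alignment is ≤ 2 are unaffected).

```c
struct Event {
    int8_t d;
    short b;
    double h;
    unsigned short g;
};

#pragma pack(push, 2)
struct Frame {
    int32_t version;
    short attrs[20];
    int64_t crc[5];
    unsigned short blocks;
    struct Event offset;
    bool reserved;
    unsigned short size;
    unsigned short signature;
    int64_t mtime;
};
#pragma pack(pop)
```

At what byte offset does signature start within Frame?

114

Event: d at 0 (size 1, align 1) → ends 1; pad 1 to align 2 for b; b at 2 (size 2, align 2) → ends 4; pad 4 to align 8 for h; h at 8 (size 8, align 8) → ends 16; g at 16 (size 2, align 2) → ends 18; tail pad 6 to reach multiple of 8; total 24 bytes, alignment 8
version at 0 (size 4, align 2) → ends 4
attrs at 4 (size 40, align 2) → ends 44
crc at 44 (size 40, align 2) → ends 84
blocks at 84 (size 2, align 2) → ends 86
offset at 86 (size 24, align 2) → ends 110
reserved at 110 (size 1, align 1) → ends 111
pad 1 to align 2 for size
size at 112 (size 2, align 2) → ends 114
signature at 114 (size 2, align 2) → ends 116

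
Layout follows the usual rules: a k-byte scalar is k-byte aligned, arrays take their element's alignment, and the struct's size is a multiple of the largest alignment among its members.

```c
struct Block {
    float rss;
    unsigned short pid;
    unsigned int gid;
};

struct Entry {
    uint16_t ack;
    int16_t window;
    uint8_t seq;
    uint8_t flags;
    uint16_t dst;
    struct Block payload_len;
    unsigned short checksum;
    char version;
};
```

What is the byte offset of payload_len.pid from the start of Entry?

12

Block: 0..4  rss  (4B, 4-aligned); 4..6  pid  (2B, 2-aligned); 6..8  -- padding (2B); 8..12  gid  (4B, 4-aligned); sizeof = 12, alignof = 4
0..2  ack  (2B, 2-aligned)
2..4  window  (2B, 2-aligned)
4..5  seq  (1B, 1-aligned)
5..6  flags  (1B, 1-aligned)
6..8  dst  (2B, 2-aligned)
8..20  payload_len  (12B, 4-aligned)
within Block: pid at 4
8 + 4 = 12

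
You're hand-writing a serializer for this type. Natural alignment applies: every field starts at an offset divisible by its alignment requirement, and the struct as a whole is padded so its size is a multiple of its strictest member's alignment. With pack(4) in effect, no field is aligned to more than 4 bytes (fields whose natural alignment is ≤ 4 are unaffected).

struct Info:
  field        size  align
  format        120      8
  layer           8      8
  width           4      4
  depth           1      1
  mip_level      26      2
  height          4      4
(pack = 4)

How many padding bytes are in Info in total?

1

0..120  format  (120B, 4-aligned)
120..128  layer  (8B, 4-aligned)
128..132  width  (4B, 4-aligned)
132..133  depth  (1B, 1-aligned)
133..134  -- padding (1B)
134..160  mip_level  (26B, 2-aligned)
160..164  height  (4B, 4-aligned)
sizeof = 164, alignof = 4
data bytes 163, size 164 → padding 1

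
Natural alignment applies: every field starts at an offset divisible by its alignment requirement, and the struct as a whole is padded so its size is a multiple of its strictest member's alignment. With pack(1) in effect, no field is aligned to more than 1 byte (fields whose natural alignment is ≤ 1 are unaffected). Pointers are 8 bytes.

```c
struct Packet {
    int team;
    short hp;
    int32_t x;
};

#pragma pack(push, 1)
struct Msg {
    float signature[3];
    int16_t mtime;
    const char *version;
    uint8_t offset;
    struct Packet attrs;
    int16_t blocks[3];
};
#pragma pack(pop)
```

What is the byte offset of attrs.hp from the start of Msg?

Packet: team at 0 (size 4, align 4) → ends 4; hp at 4 (size 2, align 2) → ends 6; pad 2 to align 4 for x; x at 8 (size 4, align 4) → ends 12; total 12 bytes, alignment 4
signature at 0 (size 12, align 1) → ends 12
mtime at 12 (size 2, align 1) → ends 14
version at 14 (size 8, align 1) → ends 22
offset at 22 (size 1, align 1) → ends 23
attrs at 23 (size 12, align 1) → ends 35
within Packet: hp at 4
23 + 4 = 27

27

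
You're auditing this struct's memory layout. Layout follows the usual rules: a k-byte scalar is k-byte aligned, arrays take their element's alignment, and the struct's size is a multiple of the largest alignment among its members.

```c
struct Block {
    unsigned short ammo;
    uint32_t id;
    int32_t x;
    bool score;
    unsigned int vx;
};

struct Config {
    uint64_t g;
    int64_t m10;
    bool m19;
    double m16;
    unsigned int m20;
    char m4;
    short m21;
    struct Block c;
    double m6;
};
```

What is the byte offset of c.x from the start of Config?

Block: 0..2  ammo  (2B, 2-aligned); 2..4  -- padding (2B); 4..8  id  (4B, 4-aligned); 8..12  x  (4B, 4-aligned); 12..13  score  (1B, 1-aligned); 13..16  -- padding (3B); 16..20  vx  (4B, 4-aligned); sizeof = 20, alignof = 4
0..8  g  (8B, 8-aligned)
8..16  m10  (8B, 8-aligned)
16..17  m19  (1B, 1-aligned)
17..24  -- padding (7B)
24..32  m16  (8B, 8-aligned)
32..36  m20  (4B, 4-aligned)
36..37  m4  (1B, 1-aligned)
37..38  -- padding (1B)
38..40  m21  (2B, 2-aligned)
40..60  c  (20B, 4-aligned)
within Block: x at 8
40 + 8 = 48

48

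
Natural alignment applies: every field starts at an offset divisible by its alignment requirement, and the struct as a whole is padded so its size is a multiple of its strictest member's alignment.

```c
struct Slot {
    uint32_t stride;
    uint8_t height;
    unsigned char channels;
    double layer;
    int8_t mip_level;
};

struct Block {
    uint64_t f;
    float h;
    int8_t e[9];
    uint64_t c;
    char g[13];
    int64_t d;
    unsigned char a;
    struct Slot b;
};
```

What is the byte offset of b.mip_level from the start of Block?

Slot: @0: stride [4B, align 4] → 4; @4: height [1B, align 1] → 5; @5: channels [1B, align 1] → 6; +2 pad (align 8); @8: layer [8B, align 8] → 16; @16: mip_level [1B, align 1] → 17; +7 tail pad (align 8); size 24, align 8
@0: f [8B, align 8] → 8
@8: h [4B, align 4] → 12
@12: e [9B, align 1] → 21
+3 pad (align 8)
@24: c [8B, align 8] → 32
@32: g [13B, align 1] → 45
+3 pad (align 8)
@48: d [8B, align 8] → 56
@56: a [1B, align 1] → 57
+7 pad (align 8)
@64: b [24B, align 8] → 88
within Slot: mip_level at 16
64 + 16 = 80

80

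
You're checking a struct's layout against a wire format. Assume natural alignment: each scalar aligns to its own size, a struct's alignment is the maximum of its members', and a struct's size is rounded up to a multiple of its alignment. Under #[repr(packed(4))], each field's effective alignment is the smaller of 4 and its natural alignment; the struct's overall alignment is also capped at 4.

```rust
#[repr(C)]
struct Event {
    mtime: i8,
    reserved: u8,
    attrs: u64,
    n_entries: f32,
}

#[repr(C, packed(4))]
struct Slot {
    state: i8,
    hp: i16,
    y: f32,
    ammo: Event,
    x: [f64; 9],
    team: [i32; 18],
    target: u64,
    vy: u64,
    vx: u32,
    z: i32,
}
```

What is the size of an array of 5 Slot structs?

1000

Event: @0: mtime [1B, align 1] → 1; @1: reserved [1B, align 1] → 2; +6 pad (align 8); @8: attrs [8B, align 8] → 16; @16: n_entries [4B, align 4] → 20; +4 tail pad (align 8); size 24, align 8
@0: state [1B, align 1] → 1
+1 pad (align 2)
@2: hp [2B, align 2] → 4
@4: y [4B, align 4] → 8
@8: ammo [24B, align 4] → 32
@32: x [72B, align 4] → 104
@104: team [72B, align 4] → 176
@176: target [8B, align 4] → 184
@184: vy [8B, align 4] → 192
@192: vx [4B, align 4] → 196
@196: z [4B, align 4] → 200
size 200, align 4
array of 5: 5 × 200 = 1000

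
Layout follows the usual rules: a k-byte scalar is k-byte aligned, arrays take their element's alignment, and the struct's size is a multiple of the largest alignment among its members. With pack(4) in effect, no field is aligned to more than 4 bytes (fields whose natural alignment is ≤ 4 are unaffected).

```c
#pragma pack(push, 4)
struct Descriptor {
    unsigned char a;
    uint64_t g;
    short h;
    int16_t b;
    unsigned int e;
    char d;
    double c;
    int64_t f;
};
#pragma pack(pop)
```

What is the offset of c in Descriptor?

0..1  a  (1B, 1-aligned)
1..4  -- padding (3B)
4..12  g  (8B, 4-aligned)
12..14  h  (2B, 2-aligned)
14..16  b  (2B, 2-aligned)
16..20  e  (4B, 4-aligned)
20..21  d  (1B, 1-aligned)
21..24  -- padding (3B)
24..32  c  (8B, 4-aligned)

24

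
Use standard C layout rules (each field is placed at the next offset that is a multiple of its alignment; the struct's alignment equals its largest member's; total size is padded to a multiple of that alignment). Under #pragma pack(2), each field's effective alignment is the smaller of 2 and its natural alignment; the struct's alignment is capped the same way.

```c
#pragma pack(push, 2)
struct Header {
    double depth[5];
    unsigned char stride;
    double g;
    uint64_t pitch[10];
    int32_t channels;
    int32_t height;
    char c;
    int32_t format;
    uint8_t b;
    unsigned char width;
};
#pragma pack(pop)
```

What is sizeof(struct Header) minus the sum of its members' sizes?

0..40  depth  (40B, 2-aligned)
40..41  stride  (1B, 1-aligned)
41..42  -- padding (1B)
42..50  g  (8B, 2-aligned)
50..130  pitch  (80B, 2-aligned)
130..134  channels  (4B, 2-aligned)
134..138  height  (4B, 2-aligned)
138..139  c  (1B, 1-aligned)
139..140  -- padding (1B)
140..144  format  (4B, 2-aligned)
144..145  b  (1B, 1-aligned)
145..146  width  (1B, 1-aligned)
sizeof = 146, alignof = 2
data bytes 144, size 146 → padding 2

2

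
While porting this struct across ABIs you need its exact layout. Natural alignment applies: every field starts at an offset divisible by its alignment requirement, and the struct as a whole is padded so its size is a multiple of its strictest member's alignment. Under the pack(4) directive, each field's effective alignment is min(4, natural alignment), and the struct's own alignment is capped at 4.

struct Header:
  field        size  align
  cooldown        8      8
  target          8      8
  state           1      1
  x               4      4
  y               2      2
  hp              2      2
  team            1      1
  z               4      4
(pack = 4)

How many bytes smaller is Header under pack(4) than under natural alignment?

4

natural layout:
  @0: cooldown [8B, align 8] → 8
  @8: target [8B, align 8] → 16
  @16: state [1B, align 1] → 17
  +3 pad (align 4)
  @20: x [4B, align 4] → 24
  @24: y [2B, align 2] → 26
  @26: hp [2B, align 2] → 28
  @28: team [1B, align 1] → 29
  +3 pad (align 4)
  @32: z [4B, align 4] → 36
  +4 tail pad (align 8)
  size 40, align 8
packed(4) layout:
  @0: cooldown [8B, align 4] → 8
  @8: target [8B, align 4] → 16
  @16: state [1B, align 1] → 17
  +3 pad (align 4)
  @20: x [4B, align 4] → 24
  @24: y [2B, align 2] → 26
  @26: hp [2B, align 2] → 28
  @28: team [1B, align 1] → 29
  +3 pad (align 4)
  @32: z [4B, align 4] → 36
  size 36, align 4
40 − 36 = 4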